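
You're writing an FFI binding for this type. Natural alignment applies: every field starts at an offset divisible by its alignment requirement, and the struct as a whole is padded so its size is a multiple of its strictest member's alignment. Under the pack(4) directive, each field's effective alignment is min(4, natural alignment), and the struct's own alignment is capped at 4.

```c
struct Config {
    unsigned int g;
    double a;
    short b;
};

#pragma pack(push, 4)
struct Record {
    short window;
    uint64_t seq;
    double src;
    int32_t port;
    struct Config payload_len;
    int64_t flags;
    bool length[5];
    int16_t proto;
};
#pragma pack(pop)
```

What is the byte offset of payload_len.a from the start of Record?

32

Config: g at 0 (size 4, align 4) → ends 4; pad 4 to align 8 for a; a at 8 (size 8, align 8) → ends 16; b at 16 (size 2, align 2) → ends 18; tail pad 6 to reach multiple of 8; total 24 bytes, alignment 8
window at 0 (size 2, align 2) → ends 2
pad 2 to align 4 for seq
seq at 4 (size 8, align 4) → ends 12
src at 12 (size 8, align 4) → ends 20
port at 20 (size 4, align 4) → ends 24
payload_len at 24 (size 24, align 4) → ends 48
within Config: a at 8
24 + 8 = 32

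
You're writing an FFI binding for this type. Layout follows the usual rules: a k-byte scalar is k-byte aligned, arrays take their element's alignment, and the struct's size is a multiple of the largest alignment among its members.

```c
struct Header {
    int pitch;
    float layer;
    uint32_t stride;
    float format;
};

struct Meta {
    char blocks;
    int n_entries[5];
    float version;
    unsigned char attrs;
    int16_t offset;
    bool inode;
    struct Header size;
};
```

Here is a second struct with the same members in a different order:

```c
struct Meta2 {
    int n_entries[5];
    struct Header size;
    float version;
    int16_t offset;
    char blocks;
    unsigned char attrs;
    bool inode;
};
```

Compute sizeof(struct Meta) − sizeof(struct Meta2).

4

Header: @0: pitch [4B, align 4] → 4; @4: layer [4B, align 4] → 8; @8: stride [4B, align 4] → 12; @12: format [4B, align 4] → 16; size 16, align 4
@0: blocks [1B, align 1] → 1
+3 pad (align 4)
@4: n_entries [20B, align 4] → 24
@24: version [4B, align 4] → 28
@28: attrs [1B, align 1] → 29
+1 pad (align 2)
@30: offset [2B, align 2] → 32
@32: inode [1B, align 1] → 33
+3 pad (align 4)
@36: size [16B, align 4] → 52
size 52, align 4
— Meta2 —
@0: n_entries [20B, align 4] → 20
@20: size [16B, align 4] → 36
@36: version [4B, align 4] → 40
@40: offset [2B, align 2] → 42
@42: blocks [1B, align 1] → 43
@43: attrs [1B, align 1] → 44
@44: inode [1B, align 1] → 45
+3 tail pad (align 4)
size 48, align 4
52 − 48 = 4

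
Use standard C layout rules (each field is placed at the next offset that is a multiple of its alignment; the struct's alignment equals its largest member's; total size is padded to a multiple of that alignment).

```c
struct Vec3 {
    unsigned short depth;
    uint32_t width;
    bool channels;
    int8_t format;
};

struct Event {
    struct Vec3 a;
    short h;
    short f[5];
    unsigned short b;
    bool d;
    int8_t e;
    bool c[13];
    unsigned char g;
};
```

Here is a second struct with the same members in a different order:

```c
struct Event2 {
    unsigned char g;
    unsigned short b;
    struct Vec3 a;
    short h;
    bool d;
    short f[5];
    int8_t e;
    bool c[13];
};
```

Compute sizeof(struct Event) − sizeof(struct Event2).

Vec3: 0..2  depth  (2B, 2-aligned); 2..4  -- padding (2B); 4..8  width  (4B, 4-aligned); 8..9  channels  (1B, 1-aligned); 9..10  format  (1B, 1-aligned); 10..12  -- tail padding (2B); sizeof = 12, alignof = 4
0..12  a  (12B, 4-aligned)
12..14  h  (2B, 2-aligned)
14..24  f  (10B, 2-aligned)
24..26  b  (2B, 2-aligned)
26..27  d  (1B, 1-aligned)
27..28  e  (1B, 1-aligned)
28..41  c  (13B, 1-aligned)
41..42  g  (1B, 1-aligned)
42..44  -- tail padding (2B)
sizeof = 44, alignof = 4
— Event2 —
0..1  g  (1B, 1-aligned)
1..2  -- padding (1B)
2..4  b  (2B, 2-aligned)
4..16  a  (12B, 4-aligned)
16..18  h  (2B, 2-aligned)
18..19  d  (1B, 1-aligned)
19..20  -- padding (1B)
20..30  f  (10B, 2-aligned)
30..31  e  (1B, 1-aligned)
31..44  c  (13B, 1-aligned)
sizeof = 44, alignof = 4
44 − 44 = 0

0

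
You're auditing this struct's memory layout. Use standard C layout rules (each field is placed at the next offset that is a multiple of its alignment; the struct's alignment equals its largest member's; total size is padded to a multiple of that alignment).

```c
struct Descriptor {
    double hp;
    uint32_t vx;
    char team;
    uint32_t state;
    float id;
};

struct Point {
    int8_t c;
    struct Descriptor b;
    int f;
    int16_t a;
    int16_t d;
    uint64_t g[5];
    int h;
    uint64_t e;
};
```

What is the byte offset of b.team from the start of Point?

Descriptor: @0: hp [8B, align 8] → 8; @8: vx [4B, align 4] → 12; @12: team [1B, align 1] → 13; +3 pad (align 4); @16: state [4B, align 4] → 20; @20: id [4B, align 4] → 24; size 24, align 8
@0: c [1B, align 1] → 1
+7 pad (align 8)
@8: b [24B, align 8] → 32
within Descriptor: team at 12
8 + 12 = 20

20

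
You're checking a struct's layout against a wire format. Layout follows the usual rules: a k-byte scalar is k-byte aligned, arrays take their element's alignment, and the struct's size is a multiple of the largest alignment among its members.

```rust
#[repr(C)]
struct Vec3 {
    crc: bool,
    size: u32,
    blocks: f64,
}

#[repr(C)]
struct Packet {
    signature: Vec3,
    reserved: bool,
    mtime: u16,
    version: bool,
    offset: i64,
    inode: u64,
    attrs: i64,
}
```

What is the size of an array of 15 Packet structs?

720

Vec3: @0: crc [1B, align 1] → 1; +3 pad (align 4); @4: size [4B, align 4] → 8; @8: blocks [8B, align 8] → 16; size 16, align 8
@0: signature [16B, align 8] → 16
@16: reserved [1B, align 1] → 17
+1 pad (align 2)
@18: mtime [2B, align 2] → 20
@20: version [1B, align 1] → 21
+3 pad (align 8)
@24: offset [8B, align 8] → 32
@32: inode [8B, align 8] → 40
@40: attrs [8B, align 8] → 48
size 48, align 8
array of 15: 15 × 48 = 720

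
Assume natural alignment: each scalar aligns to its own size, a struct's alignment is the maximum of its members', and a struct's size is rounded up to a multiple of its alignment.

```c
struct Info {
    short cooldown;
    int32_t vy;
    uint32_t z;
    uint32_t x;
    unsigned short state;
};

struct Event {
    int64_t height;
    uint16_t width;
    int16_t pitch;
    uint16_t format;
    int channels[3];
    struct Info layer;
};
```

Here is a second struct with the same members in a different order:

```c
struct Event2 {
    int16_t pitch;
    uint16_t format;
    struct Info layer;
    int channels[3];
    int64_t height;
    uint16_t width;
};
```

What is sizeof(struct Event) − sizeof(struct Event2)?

-8

Info: @0: cooldown [2B, align 2] → 2; +2 pad (align 4); @4: vy [4B, align 4] → 8; @8: z [4B, align 4] → 12; @12: x [4B, align 4] → 16; @16: state [2B, align 2] → 18; +2 tail pad (align 4); size 20, align 4
@0: height [8B, align 8] → 8
@8: width [2B, align 2] → 10
@10: pitch [2B, align 2] → 12
@12: format [2B, align 2] → 14
+2 pad (align 4)
@16: channels [12B, align 4] → 28
@28: layer [20B, align 4] → 48
size 48, align 8
— Event2 —
@0: pitch [2B, align 2] → 2
@2: format [2B, align 2] → 4
@4: layer [20B, align 4] → 24
@24: channels [12B, align 4] → 36
+4 pad (align 8)
@40: height [8B, align 8] → 48
@48: width [2B, align 2] → 50
+6 tail pad (align 8)
size 56, align 8
48 − 56 = -8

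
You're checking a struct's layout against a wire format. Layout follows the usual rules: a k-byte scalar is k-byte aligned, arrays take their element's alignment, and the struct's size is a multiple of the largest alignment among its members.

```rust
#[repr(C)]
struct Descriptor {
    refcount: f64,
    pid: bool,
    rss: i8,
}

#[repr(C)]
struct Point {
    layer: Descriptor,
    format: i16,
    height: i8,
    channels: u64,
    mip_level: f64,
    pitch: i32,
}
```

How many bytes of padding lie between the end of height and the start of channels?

Descriptor: refcount at 0 (size 8, align 8) → ends 8; pid at 8 (size 1, align 1) → ends 9; rss at 9 (size 1, align 1) → ends 10; tail pad 6 to reach multiple of 8; total 16 bytes, alignment 8
layer at 0 (size 16, align 8) → ends 16
format at 16 (size 2, align 2) → ends 18
height at 18 (size 1, align 1) → ends 19
pad 5 to align 8 for channels
channels at 24 (size 8, align 8) → ends 32

5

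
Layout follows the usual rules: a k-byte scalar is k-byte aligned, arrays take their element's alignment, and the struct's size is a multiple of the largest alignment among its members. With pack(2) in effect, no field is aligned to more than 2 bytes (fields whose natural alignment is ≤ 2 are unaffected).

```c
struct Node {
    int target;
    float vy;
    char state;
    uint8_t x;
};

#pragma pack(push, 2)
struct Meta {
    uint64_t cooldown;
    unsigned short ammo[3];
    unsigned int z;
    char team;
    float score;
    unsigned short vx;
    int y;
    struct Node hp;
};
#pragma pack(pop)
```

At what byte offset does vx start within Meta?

24

Node: 0..4  target  (4B, 4-aligned); 4..8  vy  (4B, 4-aligned); 8..9  state  (1B, 1-aligned); 9..10  x  (1B, 1-aligned); 10..12  -- tail padding (2B); sizeof = 12, alignof = 4
0..8  cooldown  (8B, 2-aligned)
8..14  ammo  (6B, 2-aligned)
14..18  z  (4B, 2-aligned)
18..19  team  (1B, 1-aligned)
19..20  -- padding (1B)
20..24  score  (4B, 2-aligned)
24..26  vx  (2B, 2-aligned)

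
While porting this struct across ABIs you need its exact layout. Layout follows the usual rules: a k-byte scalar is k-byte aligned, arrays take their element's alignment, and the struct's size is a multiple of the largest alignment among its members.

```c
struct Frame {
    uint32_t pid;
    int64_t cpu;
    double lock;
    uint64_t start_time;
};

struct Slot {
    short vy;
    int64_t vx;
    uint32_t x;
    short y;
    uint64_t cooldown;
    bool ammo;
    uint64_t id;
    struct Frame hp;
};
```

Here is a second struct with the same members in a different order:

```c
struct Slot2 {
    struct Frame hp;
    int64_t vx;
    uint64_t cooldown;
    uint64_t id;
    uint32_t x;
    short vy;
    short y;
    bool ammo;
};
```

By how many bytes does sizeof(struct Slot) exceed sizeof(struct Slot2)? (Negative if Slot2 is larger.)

Frame: 0..4  pid  (4B, 4-aligned); 4..8  -- padding (4B); 8..16  cpu  (8B, 8-aligned); 16..24  lock  (8B, 8-aligned); 24..32  start_time  (8B, 8-aligned); sizeof = 32, alignof = 8
0..2  vy  (2B, 2-aligned)
2..8  -- padding (6B)
8..16  vx  (8B, 8-aligned)
16..20  x  (4B, 4-aligned)
20..22  y  (2B, 2-aligned)
22..24  -- padding (2B)
24..32  cooldown  (8B, 8-aligned)
32..33  ammo  (1B, 1-aligned)
33..40  -- padding (7B)
40..48  id  (8B, 8-aligned)
48..80  hp  (32B, 8-aligned)
sizeof = 80, alignof = 8
— Slot2 —
0..32  hp  (32B, 8-aligned)
32..40  vx  (8B, 8-aligned)
40..48  cooldown  (8B, 8-aligned)
48..56  id  (8B, 8-aligned)
56..60  x  (4B, 4-aligned)
60..62  vy  (2B, 2-aligned)
62..64  y  (2B, 2-aligned)
64..65  ammo  (1B, 1-aligned)
65..72  -- tail padding (7B)
sizeof = 72, alignof = 8
80 − 72 = 8

8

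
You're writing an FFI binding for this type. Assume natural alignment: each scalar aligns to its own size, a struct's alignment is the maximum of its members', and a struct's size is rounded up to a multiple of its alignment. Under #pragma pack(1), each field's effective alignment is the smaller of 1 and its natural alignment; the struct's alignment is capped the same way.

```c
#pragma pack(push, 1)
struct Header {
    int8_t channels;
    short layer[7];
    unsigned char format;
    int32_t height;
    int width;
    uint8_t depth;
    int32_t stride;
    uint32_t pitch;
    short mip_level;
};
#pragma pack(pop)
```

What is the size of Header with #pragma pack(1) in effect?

35

@0: channels [1B, align 1] → 1
@1: layer [14B, align 1] → 15
@15: format [1B, align 1] → 16
@16: height [4B, align 1] → 20
@20: width [4B, align 1] → 24
@24: depth [1B, align 1] → 25
@25: stride [4B, align 1] → 29
@29: pitch [4B, align 1] → 33
@33: mip_level [2B, align 1] → 35
size 35, align 1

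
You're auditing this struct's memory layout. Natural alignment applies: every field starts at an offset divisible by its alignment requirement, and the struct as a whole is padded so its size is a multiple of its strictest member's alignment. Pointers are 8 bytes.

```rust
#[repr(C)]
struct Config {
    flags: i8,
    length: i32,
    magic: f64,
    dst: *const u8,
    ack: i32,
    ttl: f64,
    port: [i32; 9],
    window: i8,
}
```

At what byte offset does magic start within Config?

flags at 0 (size 1, align 1) → ends 1
pad 3 to align 4 for length
length at 4 (size 4, align 4) → ends 8
magic at 8 (size 8, align 8) → ends 16

8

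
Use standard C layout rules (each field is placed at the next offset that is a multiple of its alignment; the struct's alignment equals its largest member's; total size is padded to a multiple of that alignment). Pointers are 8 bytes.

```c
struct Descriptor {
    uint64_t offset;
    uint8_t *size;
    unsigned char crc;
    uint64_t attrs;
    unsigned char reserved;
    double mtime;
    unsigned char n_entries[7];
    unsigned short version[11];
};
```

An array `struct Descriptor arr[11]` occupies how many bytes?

offset at 0 (size 8, align 8) → ends 8
size at 8 (size 8, align 8) → ends 16
crc at 16 (size 1, align 1) → ends 17
pad 7 to align 8 for attrs
attrs at 24 (size 8, align 8) → ends 32
reserved at 32 (size 1, align 1) → ends 33
pad 7 to align 8 for mtime
mtime at 40 (size 8, align 8) → ends 48
n_entries at 48 (size 7, align 1) → ends 55
pad 1 to align 2 for version
version at 56 (size 22, align 2) → ends 78
tail pad 2 to reach multiple of 8
total 80 bytes, alignment 8
array of 11: 11 × 80 = 880

880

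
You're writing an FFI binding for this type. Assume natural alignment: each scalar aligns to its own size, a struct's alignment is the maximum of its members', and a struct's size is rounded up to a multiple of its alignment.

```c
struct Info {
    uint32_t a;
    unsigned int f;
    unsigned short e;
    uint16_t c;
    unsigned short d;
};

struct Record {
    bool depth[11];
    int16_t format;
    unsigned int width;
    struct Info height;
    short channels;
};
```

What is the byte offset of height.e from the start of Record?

28

Info: 0..4  a  (4B, 4-aligned); 4..8  f  (4B, 4-aligned); 8..10  e  (2B, 2-aligned); 10..12  c  (2B, 2-aligned); 12..14  d  (2B, 2-aligned); 14..16  -- tail padding (2B); sizeof = 16, alignof = 4
0..11  depth  (11B, 1-aligned)
11..12  -- padding (1B)
12..14  format  (2B, 2-aligned)
14..16  -- padding (2B)
16..20  width  (4B, 4-aligned)
20..36  height  (16B, 4-aligned)
within Info: e at 8
20 + 8 = 28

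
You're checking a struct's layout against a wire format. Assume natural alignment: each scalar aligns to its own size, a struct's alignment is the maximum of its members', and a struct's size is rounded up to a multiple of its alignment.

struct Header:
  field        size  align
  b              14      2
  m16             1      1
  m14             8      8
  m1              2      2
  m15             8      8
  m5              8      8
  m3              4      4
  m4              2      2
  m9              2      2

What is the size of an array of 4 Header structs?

224

@0: b [14B, align 2] → 14
@14: m16 [1B, align 1] → 15
+1 pad (align 8)
@16: m14 [8B, align 8] → 24
@24: m1 [2B, align 2] → 26
+6 pad (align 8)
@32: m15 [8B, align 8] → 40
@40: m5 [8B, align 8] → 48
@48: m3 [4B, align 4] → 52
@52: m4 [2B, align 2] → 54
@54: m9 [2B, align 2] → 56
size 56, align 8
array of 4: 4 × 56 = 224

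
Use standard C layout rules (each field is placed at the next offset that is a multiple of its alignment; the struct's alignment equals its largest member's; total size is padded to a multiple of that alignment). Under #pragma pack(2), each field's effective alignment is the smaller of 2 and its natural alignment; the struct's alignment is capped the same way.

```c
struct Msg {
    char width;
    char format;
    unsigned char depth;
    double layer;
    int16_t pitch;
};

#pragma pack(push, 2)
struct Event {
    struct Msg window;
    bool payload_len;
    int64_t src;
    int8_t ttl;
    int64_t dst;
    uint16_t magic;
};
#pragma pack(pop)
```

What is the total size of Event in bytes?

Msg: width at 0 (size 1, align 1) → ends 1; format at 1 (size 1, align 1) → ends 2; depth at 2 (size 1, align 1) → ends 3; pad 5 to align 8 for layer; layer at 8 (size 8, align 8) → ends 16; pitch at 16 (size 2, align 2) → ends 18; tail pad 6 to reach multiple of 8; total 24 bytes, alignment 8
window at 0 (size 24, align 2) → ends 24
payload_len at 24 (size 1, align 1) → ends 25
pad 1 to align 2 for src
src at 26 (size 8, align 2) → ends 34
ttl at 34 (size 1, align 1) → ends 35
pad 1 to align 2 for dst
dst at 36 (size 8, align 2) → ends 44
magic at 44 (size 2, align 2) → ends 46
total 46 bytes, alignment 2

46 bytes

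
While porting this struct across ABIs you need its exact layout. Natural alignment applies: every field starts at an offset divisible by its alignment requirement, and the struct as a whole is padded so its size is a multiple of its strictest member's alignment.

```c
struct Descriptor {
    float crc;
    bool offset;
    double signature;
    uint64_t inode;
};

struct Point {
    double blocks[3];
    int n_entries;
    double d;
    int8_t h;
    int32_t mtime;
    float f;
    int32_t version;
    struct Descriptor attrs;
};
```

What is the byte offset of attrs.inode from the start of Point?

Descriptor: @0: crc [4B, align 4] → 4; @4: offset [1B, align 1] → 5; +3 pad (align 8); @8: signature [8B, align 8] → 16; @16: inode [8B, align 8] → 24; size 24, align 8
@0: blocks [24B, align 8] → 24
@24: n_entries [4B, align 4] → 28
+4 pad (align 8)
@32: d [8B, align 8] → 40
@40: h [1B, align 1] → 41
+3 pad (align 4)
@44: mtime [4B, align 4] → 48
@48: f [4B, align 4] → 52
@52: version [4B, align 4] → 56
@56: attrs [24B, align 8] → 80
within Descriptor: inode at 16
56 + 16 = 72

72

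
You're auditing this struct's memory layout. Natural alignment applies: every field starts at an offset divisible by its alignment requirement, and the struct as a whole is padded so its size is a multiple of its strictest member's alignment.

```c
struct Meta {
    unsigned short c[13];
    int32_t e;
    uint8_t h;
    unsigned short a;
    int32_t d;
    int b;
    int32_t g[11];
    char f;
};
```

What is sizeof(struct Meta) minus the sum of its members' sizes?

6

0..26  c  (26B, 2-aligned)
26..28  -- padding (2B)
28..32  e  (4B, 4-aligned)
32..33  h  (1B, 1-aligned)
33..34  -- padding (1B)
34..36  a  (2B, 2-aligned)
36..40  d  (4B, 4-aligned)
40..44  b  (4B, 4-aligned)
44..88  g  (44B, 4-aligned)
88..89  f  (1B, 1-aligned)
89..92  -- tail padding (3B)
sizeof = 92, alignof = 4
data bytes 86, size 92 → padding 6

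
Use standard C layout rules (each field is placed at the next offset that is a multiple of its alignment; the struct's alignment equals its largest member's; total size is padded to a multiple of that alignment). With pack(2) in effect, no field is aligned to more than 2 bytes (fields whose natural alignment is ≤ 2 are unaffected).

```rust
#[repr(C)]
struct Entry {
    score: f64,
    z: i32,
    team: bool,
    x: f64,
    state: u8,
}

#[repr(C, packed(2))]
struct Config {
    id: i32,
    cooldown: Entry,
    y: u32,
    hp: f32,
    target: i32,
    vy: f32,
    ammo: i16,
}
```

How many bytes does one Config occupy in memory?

54

Entry: @0: score [8B, align 8] → 8; @8: z [4B, align 4] → 12; @12: team [1B, align 1] → 13; +3 pad (align 8); @16: x [8B, align 8] → 24; @24: state [1B, align 1] → 25; +7 tail pad (align 8); size 32, align 8
@0: id [4B, align 2] → 4
@4: cooldown [32B, align 2] → 36
@36: y [4B, align 2] → 40
@40: hp [4B, align 2] → 44
@44: target [4B, align 2] → 48
@48: vy [4B, align 2] → 52
@52: ammo [2B, align 2] → 54
size 54, align 2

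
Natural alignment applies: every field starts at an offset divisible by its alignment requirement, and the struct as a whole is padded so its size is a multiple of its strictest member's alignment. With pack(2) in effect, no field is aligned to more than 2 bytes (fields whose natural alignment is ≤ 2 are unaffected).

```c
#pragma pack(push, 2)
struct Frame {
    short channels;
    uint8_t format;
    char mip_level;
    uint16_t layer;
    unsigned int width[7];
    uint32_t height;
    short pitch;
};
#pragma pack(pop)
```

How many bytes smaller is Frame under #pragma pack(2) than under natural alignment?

4

natural layout:
  channels at 0 (size 2, align 2) → ends 2
  format at 2 (size 1, align 1) → ends 3
  mip_level at 3 (size 1, align 1) → ends 4
  layer at 4 (size 2, align 2) → ends 6
  pad 2 to align 4 for width
  width at 8 (size 28, align 4) → ends 36
  height at 36 (size 4, align 4) → ends 40
  pitch at 40 (size 2, align 2) → ends 42
  tail pad 2 to reach multiple of 4
  total 44 bytes, alignment 4
packed(2) layout:
  channels at 0 (size 2, align 2) → ends 2
  format at 2 (size 1, align 1) → ends 3
  mip_level at 3 (size 1, align 1) → ends 4
  layer at 4 (size 2, align 2) → ends 6
  width at 6 (size 28, align 2) → ends 34
  height at 34 (size 4, align 2) → ends 38
  pitch at 38 (size 2, align 2) → ends 40
  total 40 bytes, alignment 2
44 − 40 = 4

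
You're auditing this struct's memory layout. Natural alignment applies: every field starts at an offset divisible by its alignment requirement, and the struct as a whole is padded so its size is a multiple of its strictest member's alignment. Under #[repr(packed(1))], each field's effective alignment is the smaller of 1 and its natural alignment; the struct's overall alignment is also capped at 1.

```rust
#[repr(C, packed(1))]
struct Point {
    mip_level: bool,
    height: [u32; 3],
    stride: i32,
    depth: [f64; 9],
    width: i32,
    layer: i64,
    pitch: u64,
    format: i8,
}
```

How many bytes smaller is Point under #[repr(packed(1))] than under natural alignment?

natural layout:
  @0: mip_level [1B, align 1] → 1
  +3 pad (align 4)
  @4: height [12B, align 4] → 16
  @16: stride [4B, align 4] → 20
  +4 pad (align 8)
  @24: depth [72B, align 8] → 96
  @96: width [4B, align 4] → 100
  +4 pad (align 8)
  @104: layer [8B, align 8] → 112
  @112: pitch [8B, align 8] → 120
  @120: format [1B, align 1] → 121
  +7 tail pad (align 8)
  size 128, align 8
packed(1) layout:
  @0: mip_level [1B, align 1] → 1
  @1: height [12B, align 1] → 13
  @13: stride [4B, align 1] → 17
  @17: depth [72B, align 1] → 89
  @89: width [4B, align 1] → 93
  @93: layer [8B, align 1] → 101
  @101: pitch [8B, align 1] → 109
  @109: format [1B, align 1] → 110
  size 110, align 1
128 − 110 = 18

18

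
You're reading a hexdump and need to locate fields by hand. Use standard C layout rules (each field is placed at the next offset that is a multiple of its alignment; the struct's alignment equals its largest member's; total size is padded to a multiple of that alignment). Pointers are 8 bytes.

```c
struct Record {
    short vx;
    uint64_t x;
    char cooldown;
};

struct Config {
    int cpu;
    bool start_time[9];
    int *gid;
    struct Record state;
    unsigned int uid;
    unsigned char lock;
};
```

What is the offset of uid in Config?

48

Record: vx at 0 (size 2, align 2) → ends 2; pad 6 to align 8 for x; x at 8 (size 8, align 8) → ends 16; cooldown at 16 (size 1, align 1) → ends 17; tail pad 7 to reach multiple of 8; total 24 bytes, alignment 8
cpu at 0 (size 4, align 4) → ends 4
start_time at 4 (size 9, align 1) → ends 13
pad 3 to align 8 for gid
gid at 16 (size 8, align 8) → ends 24
state at 24 (size 24, align 8) → ends 48
uid at 48 (size 4, align 4) → ends 52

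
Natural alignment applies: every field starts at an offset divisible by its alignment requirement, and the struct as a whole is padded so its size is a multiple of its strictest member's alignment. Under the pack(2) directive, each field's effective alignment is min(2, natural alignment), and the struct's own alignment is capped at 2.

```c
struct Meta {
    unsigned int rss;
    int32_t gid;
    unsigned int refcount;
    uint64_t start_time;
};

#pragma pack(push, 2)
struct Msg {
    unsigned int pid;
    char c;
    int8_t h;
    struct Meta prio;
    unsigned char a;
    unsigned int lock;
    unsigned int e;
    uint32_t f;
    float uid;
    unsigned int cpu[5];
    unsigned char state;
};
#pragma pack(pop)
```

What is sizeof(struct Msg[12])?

Meta: @0: rss [4B, align 4] → 4; @4: gid [4B, align 4] → 8; @8: refcount [4B, align 4] → 12; +4 pad (align 8); @16: start_time [8B, align 8] → 24; size 24, align 8
@0: pid [4B, align 2] → 4
@4: c [1B, align 1] → 5
@5: h [1B, align 1] → 6
@6: prio [24B, align 2] → 30
@30: a [1B, align 1] → 31
+1 pad (align 2)
@32: lock [4B, align 2] → 36
@36: e [4B, align 2] → 40
@40: f [4B, align 2] → 44
@44: uid [4B, align 2] → 48
@48: cpu [20B, align 2] → 68
@68: state [1B, align 1] → 69
+1 tail pad (align 2)
size 70, align 2
array of 12: 12 × 70 = 840

840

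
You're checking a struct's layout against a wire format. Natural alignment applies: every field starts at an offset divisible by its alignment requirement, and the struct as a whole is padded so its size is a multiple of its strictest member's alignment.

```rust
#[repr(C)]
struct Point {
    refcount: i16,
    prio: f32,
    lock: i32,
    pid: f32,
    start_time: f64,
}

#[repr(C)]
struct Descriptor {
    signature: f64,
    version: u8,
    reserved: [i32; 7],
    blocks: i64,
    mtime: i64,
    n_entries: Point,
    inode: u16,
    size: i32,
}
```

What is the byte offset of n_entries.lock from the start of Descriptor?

64

Point: refcount at 0 (size 2, align 2) → ends 2; pad 2 to align 4 for prio; prio at 4 (size 4, align 4) → ends 8; lock at 8 (size 4, align 4) → ends 12; pid at 12 (size 4, align 4) → ends 16; start_time at 16 (size 8, align 8) → ends 24; total 24 bytes, alignment 8
signature at 0 (size 8, align 8) → ends 8
version at 8 (size 1, align 1) → ends 9
pad 3 to align 4 for reserved
reserved at 12 (size 28, align 4) → ends 40
blocks at 40 (size 8, align 8) → ends 48
mtime at 48 (size 8, align 8) → ends 56
n_entries at 56 (size 24, align 8) → ends 80
within Point: lock at 8
56 + 8 = 64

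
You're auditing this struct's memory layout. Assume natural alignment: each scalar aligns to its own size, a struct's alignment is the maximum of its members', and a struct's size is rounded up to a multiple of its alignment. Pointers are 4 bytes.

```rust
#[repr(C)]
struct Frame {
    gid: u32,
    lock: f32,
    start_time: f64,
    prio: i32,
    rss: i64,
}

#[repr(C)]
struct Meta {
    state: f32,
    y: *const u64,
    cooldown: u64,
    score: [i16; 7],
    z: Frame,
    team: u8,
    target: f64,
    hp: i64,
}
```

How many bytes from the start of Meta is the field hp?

80

Frame: 0..4  gid  (4B, 4-aligned); 4..8  lock  (4B, 4-aligned); 8..16  start_time  (8B, 8-aligned); 16..20  prio  (4B, 4-aligned); 20..24  -- padding (4B); 24..32  rss  (8B, 8-aligned); sizeof = 32, alignof = 8
0..4  state  (4B, 4-aligned)
4..8  y  (4B, 4-aligned)
8..16  cooldown  (8B, 8-aligned)
16..30  score  (14B, 2-aligned)
30..32  -- padding (2B)
32..64  z  (32B, 8-aligned)
64..65  team  (1B, 1-aligned)
65..72  -- padding (7B)
72..80  target  (8B, 8-aligned)
80..88  hp  (8B, 8-aligned)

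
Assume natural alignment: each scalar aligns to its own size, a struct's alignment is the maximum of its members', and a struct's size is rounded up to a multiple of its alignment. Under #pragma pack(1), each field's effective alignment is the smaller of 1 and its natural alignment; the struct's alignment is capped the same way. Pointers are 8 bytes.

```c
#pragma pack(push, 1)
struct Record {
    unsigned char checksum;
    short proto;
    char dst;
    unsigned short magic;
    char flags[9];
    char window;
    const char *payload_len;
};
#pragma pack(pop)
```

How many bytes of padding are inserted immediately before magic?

0..1  checksum  (1B, 1-aligned)
1..3  proto  (2B, 1-aligned)
3..4  dst  (1B, 1-aligned)
4..6  magic  (2B, 1-aligned)

0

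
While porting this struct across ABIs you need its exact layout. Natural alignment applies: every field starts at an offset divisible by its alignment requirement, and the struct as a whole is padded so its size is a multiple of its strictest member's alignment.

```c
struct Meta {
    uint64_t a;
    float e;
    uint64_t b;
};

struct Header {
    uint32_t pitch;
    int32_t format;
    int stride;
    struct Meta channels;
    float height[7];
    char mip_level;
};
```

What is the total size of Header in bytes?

72

Meta: a at 0 (size 8, align 8) → ends 8; e at 8 (size 4, align 4) → ends 12; pad 4 to align 8 for b; b at 16 (size 8, align 8) → ends 24; total 24 bytes, alignment 8
pitch at 0 (size 4, align 4) → ends 4
format at 4 (size 4, align 4) → ends 8
stride at 8 (size 4, align 4) → ends 12
pad 4 to align 8 for channels
channels at 16 (size 24, align 8) → ends 40
height at 40 (size 28, align 4) → ends 68
mip_level at 68 (size 1, align 1) → ends 69
tail pad 3 to reach multiple of 8
total 72 bytes, alignment 8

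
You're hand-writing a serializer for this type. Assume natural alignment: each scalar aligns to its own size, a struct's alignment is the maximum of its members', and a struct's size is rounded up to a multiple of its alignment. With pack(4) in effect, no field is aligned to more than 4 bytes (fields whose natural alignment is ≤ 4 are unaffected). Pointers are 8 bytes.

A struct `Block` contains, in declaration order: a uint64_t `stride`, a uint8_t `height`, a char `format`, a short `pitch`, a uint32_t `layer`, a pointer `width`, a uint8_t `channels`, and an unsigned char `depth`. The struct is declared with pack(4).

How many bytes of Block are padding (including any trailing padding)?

0..8  stride  (8B, 4-aligned)
8..9  height  (1B, 1-aligned)
9..10  format  (1B, 1-aligned)
10..12  pitch  (2B, 2-aligned)
12..16  layer  (4B, 4-aligned)
16..24  width  (8B, 4-aligned)
24..25  channels  (1B, 1-aligned)
25..26  depth  (1B, 1-aligned)
26..28  -- tail padding (2B)
sizeof = 28, alignof = 4
data bytes 26, size 28 → padding 2

2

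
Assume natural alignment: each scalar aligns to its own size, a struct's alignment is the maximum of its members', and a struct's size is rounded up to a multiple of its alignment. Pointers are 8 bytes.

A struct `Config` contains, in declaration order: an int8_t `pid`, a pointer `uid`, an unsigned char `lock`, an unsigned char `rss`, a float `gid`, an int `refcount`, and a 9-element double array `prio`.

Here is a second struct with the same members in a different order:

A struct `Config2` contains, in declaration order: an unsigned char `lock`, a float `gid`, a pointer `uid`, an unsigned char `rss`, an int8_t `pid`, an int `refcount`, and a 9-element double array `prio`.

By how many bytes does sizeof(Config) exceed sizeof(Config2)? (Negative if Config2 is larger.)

pid at 0 (size 1, align 1) → ends 1
pad 7 to align 8 for uid
uid at 8 (size 8, align 8) → ends 16
lock at 16 (size 1, align 1) → ends 17
rss at 17 (size 1, align 1) → ends 18
pad 2 to align 4 for gid
gid at 20 (size 4, align 4) → ends 24
refcount at 24 (size 4, align 4) → ends 28
pad 4 to align 8 for prio
prio at 32 (size 72, align 8) → ends 104
total 104 bytes, alignment 8
— Config2 —
lock at 0 (size 1, align 1) → ends 1
pad 3 to align 4 for gid
gid at 4 (size 4, align 4) → ends 8
uid at 8 (size 8, align 8) → ends 16
rss at 16 (size 1, align 1) → ends 17
pid at 17 (size 1, align 1) → ends 18
pad 2 to align 4 for refcount
refcount at 20 (size 4, align 4) → ends 24
prio at 24 (size 72, align 8) → ends 96
total 96 bytes, alignment 8
104 − 96 = 8

8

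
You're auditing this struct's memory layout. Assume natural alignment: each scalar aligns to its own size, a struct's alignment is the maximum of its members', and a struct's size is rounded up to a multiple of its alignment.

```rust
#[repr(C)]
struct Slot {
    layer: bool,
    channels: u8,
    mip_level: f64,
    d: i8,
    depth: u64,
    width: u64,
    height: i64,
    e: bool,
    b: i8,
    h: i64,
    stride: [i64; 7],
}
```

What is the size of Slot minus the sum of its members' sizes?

19

layer at 0 (size 1, align 1) → ends 1
channels at 1 (size 1, align 1) → ends 2
pad 6 to align 8 for mip_level
mip_level at 8 (size 8, align 8) → ends 16
d at 16 (size 1, align 1) → ends 17
pad 7 to align 8 for depth
depth at 24 (size 8, align 8) → ends 32
width at 32 (size 8, align 8) → ends 40
height at 40 (size 8, align 8) → ends 48
e at 48 (size 1, align 1) → ends 49
b at 49 (size 1, align 1) → ends 50
pad 6 to align 8 for h
h at 56 (size 8, align 8) → ends 64
stride at 64 (size 56, align 8) → ends 120
total 120 bytes, alignment 8
data bytes 101, size 120 → padding 19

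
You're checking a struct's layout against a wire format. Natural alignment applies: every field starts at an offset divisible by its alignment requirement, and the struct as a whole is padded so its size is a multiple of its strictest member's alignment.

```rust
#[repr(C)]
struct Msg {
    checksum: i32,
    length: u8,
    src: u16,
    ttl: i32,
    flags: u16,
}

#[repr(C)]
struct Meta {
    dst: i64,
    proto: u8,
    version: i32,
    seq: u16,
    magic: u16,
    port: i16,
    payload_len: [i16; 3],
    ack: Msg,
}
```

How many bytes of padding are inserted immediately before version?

3

Msg: 0..4  checksum  (4B, 4-aligned); 4..5  length  (1B, 1-aligned); 5..6  -- padding (1B); 6..8  src  (2B, 2-aligned); 8..12  ttl  (4B, 4-aligned); 12..14  flags  (2B, 2-aligned); 14..16  -- tail padding (2B); sizeof = 16, alignof = 4
0..8  dst  (8B, 8-aligned)
8..9  proto  (1B, 1-aligned)
9..12  -- padding (3B)
12..16  version  (4B, 4-aligned)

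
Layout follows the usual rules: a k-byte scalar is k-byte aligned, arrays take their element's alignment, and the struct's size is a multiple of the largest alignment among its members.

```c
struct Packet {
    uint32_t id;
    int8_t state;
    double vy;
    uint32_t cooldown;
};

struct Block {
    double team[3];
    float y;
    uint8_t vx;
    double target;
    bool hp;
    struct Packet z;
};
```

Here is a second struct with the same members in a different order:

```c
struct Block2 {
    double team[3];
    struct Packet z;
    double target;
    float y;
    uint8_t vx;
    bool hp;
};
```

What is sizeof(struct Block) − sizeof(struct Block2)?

Packet: @0: id [4B, align 4] → 4; @4: state [1B, align 1] → 5; +3 pad (align 8); @8: vy [8B, align 8] → 16; @16: cooldown [4B, align 4] → 20; +4 tail pad (align 8); size 24, align 8
@0: team [24B, align 8] → 24
@24: y [4B, align 4] → 28
@28: vx [1B, align 1] → 29
+3 pad (align 8)
@32: target [8B, align 8] → 40
@40: hp [1B, align 1] → 41
+7 pad (align 8)
@48: z [24B, align 8] → 72
size 72, align 8
— Block2 —
@0: team [24B, align 8] → 24
@24: z [24B, align 8] → 48
@48: target [8B, align 8] → 56
@56: y [4B, align 4] → 60
@60: vx [1B, align 1] → 61
@61: hp [1B, align 1] → 62
+2 tail pad (align 8)
size 64, align 8
72 − 64 = 8

8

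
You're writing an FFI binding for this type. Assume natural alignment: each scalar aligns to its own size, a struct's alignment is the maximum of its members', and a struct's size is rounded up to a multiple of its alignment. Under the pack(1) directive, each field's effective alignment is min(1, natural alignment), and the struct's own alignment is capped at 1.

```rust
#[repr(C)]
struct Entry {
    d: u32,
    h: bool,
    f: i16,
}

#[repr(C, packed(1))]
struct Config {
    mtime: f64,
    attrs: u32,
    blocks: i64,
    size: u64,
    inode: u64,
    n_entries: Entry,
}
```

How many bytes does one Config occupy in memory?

Entry: d at 0 (size 4, align 4) → ends 4; h at 4 (size 1, align 1) → ends 5; pad 1 to align 2 for f; f at 6 (size 2, align 2) → ends 8; total 8 bytes, alignment 4
mtime at 0 (size 8, align 1) → ends 8
attrs at 8 (size 4, align 1) → ends 12
blocks at 12 (size 8, align 1) → ends 20
size at 20 (size 8, align 1) → ends 28
inode at 28 (size 8, align 1) → ends 36
n_entries at 36 (size 8, align 1) → ends 44
total 44 bytes, alignment 1

44 bytes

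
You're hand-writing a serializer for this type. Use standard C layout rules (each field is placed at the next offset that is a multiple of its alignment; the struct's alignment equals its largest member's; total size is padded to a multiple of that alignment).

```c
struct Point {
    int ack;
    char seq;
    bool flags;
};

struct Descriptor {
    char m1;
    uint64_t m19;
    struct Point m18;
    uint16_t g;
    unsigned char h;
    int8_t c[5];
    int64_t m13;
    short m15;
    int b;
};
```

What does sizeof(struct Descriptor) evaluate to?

Point: 0..4  ack  (4B, 4-aligned); 4..5  seq  (1B, 1-aligned); 5..6  flags  (1B, 1-aligned); 6..8  -- tail padding (2B); sizeof = 8, alignof = 4
0..1  m1  (1B, 1-aligned)
1..8  -- padding (7B)
8..16  m19  (8B, 8-aligned)
16..24  m18  (8B, 4-aligned)
24..26  g  (2B, 2-aligned)
26..27  h  (1B, 1-aligned)
27..32  c  (5B, 1-aligned)
32..40  m13  (8B, 8-aligned)
40..42  m15  (2B, 2-aligned)
42..44  -- padding (2B)
44..48  b  (4B, 4-aligned)
sizeof = 48, alignof = 8

48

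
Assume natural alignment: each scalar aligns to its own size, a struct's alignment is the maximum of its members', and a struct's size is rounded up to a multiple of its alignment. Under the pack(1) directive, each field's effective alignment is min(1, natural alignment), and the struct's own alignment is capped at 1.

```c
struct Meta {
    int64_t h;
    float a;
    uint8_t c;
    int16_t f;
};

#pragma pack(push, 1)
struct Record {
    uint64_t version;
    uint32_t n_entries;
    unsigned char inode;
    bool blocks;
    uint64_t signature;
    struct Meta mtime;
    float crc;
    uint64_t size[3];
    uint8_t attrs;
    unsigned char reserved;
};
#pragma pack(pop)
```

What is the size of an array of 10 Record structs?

Meta: 0..8  h  (8B, 8-aligned); 8..12  a  (4B, 4-aligned); 12..13  c  (1B, 1-aligned); 13..14  -- padding (1B); 14..16  f  (2B, 2-aligned); sizeof = 16, alignof = 8
0..8  version  (8B, 1-aligned)
8..12  n_entries  (4B, 1-aligned)
12..13  inode  (1B, 1-aligned)
13..14  blocks  (1B, 1-aligned)
14..22  signature  (8B, 1-aligned)
22..38  mtime  (16B, 1-aligned)
38..42  crc  (4B, 1-aligned)
42..66  size  (24B, 1-aligned)
66..67  attrs  (1B, 1-aligned)
67..68  reserved  (1B, 1-aligned)
sizeof = 68, alignof = 1
array of 10: 10 × 68 = 680

680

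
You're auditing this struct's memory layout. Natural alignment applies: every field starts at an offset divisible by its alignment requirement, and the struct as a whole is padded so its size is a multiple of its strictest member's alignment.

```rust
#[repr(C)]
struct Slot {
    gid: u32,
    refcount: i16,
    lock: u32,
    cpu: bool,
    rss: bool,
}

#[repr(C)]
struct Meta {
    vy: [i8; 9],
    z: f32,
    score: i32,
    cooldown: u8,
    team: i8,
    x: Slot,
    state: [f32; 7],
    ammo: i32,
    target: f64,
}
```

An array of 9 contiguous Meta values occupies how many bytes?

Slot: 0..4  gid  (4B, 4-aligned); 4..6  refcount  (2B, 2-aligned); 6..8  -- padding (2B); 8..12  lock  (4B, 4-aligned); 12..13  cpu  (1B, 1-aligned); 13..14  rss  (1B, 1-aligned); 14..16  -- tail padding (2B); sizeof = 16, alignof = 4
0..9  vy  (9B, 1-aligned)
9..12  -- padding (3B)
12..16  z  (4B, 4-aligned)
16..20  score  (4B, 4-aligned)
20..21  cooldown  (1B, 1-aligned)
21..22  team  (1B, 1-aligned)
22..24  -- padding (2B)
24..40  x  (16B, 4-aligned)
40..68  state  (28B, 4-aligned)
68..72  ammo  (4B, 4-aligned)
72..80  target  (8B, 8-aligned)
sizeof = 80, alignof = 8
array of 9: 9 × 80 = 720

720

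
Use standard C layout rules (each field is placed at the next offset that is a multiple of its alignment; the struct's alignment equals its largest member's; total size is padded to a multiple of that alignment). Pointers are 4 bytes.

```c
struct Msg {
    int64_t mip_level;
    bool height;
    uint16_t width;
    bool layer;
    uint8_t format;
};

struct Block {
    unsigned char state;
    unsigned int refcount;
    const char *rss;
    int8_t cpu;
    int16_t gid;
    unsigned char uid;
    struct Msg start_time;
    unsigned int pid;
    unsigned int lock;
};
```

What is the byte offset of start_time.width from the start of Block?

34

Msg: mip_level at 0 (size 8, align 8) → ends 8; height at 8 (size 1, align 1) → ends 9; pad 1 to align 2 for width; width at 10 (size 2, align 2) → ends 12; layer at 12 (size 1, align 1) → ends 13; format at 13 (size 1, align 1) → ends 14; tail pad 2 to reach multiple of 8; total 16 bytes, alignment 8
state at 0 (size 1, align 1) → ends 1
pad 3 to align 4 for refcount
refcount at 4 (size 4, align 4) → ends 8
rss at 8 (size 4, align 4) → ends 12
cpu at 12 (size 1, align 1) → ends 13
pad 1 to align 2 for gid
gid at 14 (size 2, align 2) → ends 16
uid at 16 (size 1, align 1) → ends 17
pad 7 to align 8 for start_time
start_time at 24 (size 16, align 8) → ends 40
within Msg: width at 10
24 + 10 = 34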